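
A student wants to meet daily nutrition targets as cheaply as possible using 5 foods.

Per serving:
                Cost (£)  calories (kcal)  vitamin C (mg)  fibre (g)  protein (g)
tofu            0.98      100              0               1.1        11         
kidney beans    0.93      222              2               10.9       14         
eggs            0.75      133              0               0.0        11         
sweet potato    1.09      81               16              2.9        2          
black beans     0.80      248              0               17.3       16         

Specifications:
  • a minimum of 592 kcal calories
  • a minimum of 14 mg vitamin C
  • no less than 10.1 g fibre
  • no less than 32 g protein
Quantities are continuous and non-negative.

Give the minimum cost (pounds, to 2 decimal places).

£2.63

Let x1 = servings of tofu, x2 = servings of kidney beans, x3 = servings of eggs, x4 = servings of sweet potato, x5 = servings of black beans.
Minimise 0.98x1 + 0.93x2 + 0.75x3 + 1.09x4 + 0.8x5 s.t.:
  100x1 + 222x2 + 133x3 + 81x4 + 248x5 ≥ 592   (calories)
  2x2 + 16x4 ≥ 14   (vitamin C)
  1.1x1 + 10.9x2 + 2.9x4 + 17.3x5 ≥ 10.1   (fibre)
  11x1 + 14x2 + 11x3 + 2x4 + 16x5 ≥ 32   (protein)
  x1, x2, x3, x4, x5 ≥ 0.
At the optimum only sweet potato, black beans are positive (tofu, kidney beans, eggs = 0). The calories and vitamin C requirements are met with equality.
Solving gives x4 = 0.875, x5 = 2.101.
Objective = 1.09·0.875 + 0.8·2.101 = 2.6346.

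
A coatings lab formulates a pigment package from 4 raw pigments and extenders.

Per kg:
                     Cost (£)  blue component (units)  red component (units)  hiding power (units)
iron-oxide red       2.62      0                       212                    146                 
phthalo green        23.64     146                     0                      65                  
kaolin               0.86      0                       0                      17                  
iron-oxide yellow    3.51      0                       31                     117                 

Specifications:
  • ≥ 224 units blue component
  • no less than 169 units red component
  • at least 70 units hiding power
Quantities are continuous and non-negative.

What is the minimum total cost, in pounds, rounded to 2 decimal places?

£38.36

Let x1 = kg of iron-oxide red, x2 = kg of phthalo green, x3 = kg of kaolin, x4 = kg of iron-oxide yellow.
min 2.62x1 + 23.64x2 + 0.86x3 + 3.51x4 subject to:
  146x2 ≥ 224   (blue component)
  212x1 + 31x4 ≥ 169   (red component)
  146x1 + 65x2 + 17x3 + 117x4 ≥ 70   (hiding power)
  x1, x2, x3, x4 ≥ 0.
The minimum-cost mix takes nothing from kaolin, iron-oxide yellow — only iron-oxide red, phthalo green. The blue component and red component requirements are met with equality.
Solving gives x1 = 0.79717, x2 = 1.5342.
Cost = 2.62·0.79717 + 23.64·1.5342 = 38.3571.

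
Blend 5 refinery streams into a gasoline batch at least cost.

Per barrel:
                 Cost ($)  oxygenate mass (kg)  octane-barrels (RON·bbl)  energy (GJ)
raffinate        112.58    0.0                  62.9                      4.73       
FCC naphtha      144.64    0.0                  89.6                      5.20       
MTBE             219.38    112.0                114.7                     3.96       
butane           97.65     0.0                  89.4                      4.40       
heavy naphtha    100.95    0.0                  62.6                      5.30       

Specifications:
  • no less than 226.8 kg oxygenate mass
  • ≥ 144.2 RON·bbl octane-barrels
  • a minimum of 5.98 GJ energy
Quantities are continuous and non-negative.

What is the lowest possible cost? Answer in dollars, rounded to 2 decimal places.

$444.24

Treat it as an LP. Let x1 = barrels of raffinate, x2 = barrels of FCC naphtha, x3 = barrels of MTBE, x4 = barrels of butane, x5 = barrels of heavy naphtha.
min 112.58x1 + 144.64x2 + 219.38x3 + 97.65x4 + 100.95x5 s.t.:
  112x3 ≥ 226.8   (oxygenate mass)
  62.9x1 + 89.6x2 + 114.7x3 + 89.4x4 + 62.6x5 ≥ 144.2   (octane-barrels)
  4.73x1 + 5.2x2 + 3.96x3 + 4.4x4 + 5.3x5 ≥ 5.98   (energy)
  x1, x2, x3, x4, x5 ≥ 0.
The minimum-cost mix takes nothing from raffinate, FCC naphtha, butane, heavy naphtha — only MTBE. The oxygenate mass requirement is met with equality.
So MTBE = 2.025 barrels.
Cost = 219.38·2.025 = 444.2445.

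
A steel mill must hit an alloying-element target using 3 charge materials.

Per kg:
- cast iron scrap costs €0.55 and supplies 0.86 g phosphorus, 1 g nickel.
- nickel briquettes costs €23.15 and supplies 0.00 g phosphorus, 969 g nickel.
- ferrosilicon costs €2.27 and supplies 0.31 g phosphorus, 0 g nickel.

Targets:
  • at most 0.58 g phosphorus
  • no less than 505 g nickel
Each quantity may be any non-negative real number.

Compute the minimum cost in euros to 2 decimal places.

€12.06

Treat it as an LP. Let x1 = kg of cast iron scrap, x2 = kg of nickel briquettes, x3 = kg of ferrosilicon.
Minimize 0.55x1 + 23.15x2 + 2.27x3 s.t.:
  0.86x1 + 0.31x3 ≤ 0.58   (phosphorus)
  1x1 + 969x2 ≥ 505   (nickel)
  x1, x2, x3 ≥ 0.
The cheapest feasible vertex uses only nickel briquettes; cast iron scrap, ferrosilicon are not used. Binding constraint: nickel.
Optimal quantities: nickel briquettes = 0.52116 kg.
Hence cost = 23.15·0.52116 = €12.0649.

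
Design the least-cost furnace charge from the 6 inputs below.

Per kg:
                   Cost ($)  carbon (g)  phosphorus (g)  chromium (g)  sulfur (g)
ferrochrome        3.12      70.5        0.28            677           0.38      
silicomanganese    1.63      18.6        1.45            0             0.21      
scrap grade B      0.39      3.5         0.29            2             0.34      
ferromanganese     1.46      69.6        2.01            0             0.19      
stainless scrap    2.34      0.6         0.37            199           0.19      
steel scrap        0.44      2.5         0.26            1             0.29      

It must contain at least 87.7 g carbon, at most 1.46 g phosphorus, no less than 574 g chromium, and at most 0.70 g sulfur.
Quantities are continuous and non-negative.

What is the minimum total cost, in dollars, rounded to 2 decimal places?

$3.23

Let x1 = kg of ferrochrome, x2 = kg of silicomanganese, x3 = kg of scrap grade B, x4 = kg of ferromanganese, x5 = kg of stainless scrap, x6 = kg of steel scrap.
Minimize 3.12x1 + 1.63x2 + 0.39x3 + 1.46x4 + 2.34x5 + 0.44x6 s.t.:
  70.5x1 + 18.6x2 + 3.5x3 + 69.6x4 + 0.6x5 + 2.5x6 ≥ 87.7   (carbon)
  0.28x1 + 1.45x2 + 0.29x3 + 2.01x4 + 0.37x5 + 0.26x6 ≤ 1.46   (phosphorus)
  677x1 + 2x3 + 199x5 + 1x6 ≥ 574   (chromium)
  0.38x1 + 0.21x2 + 0.34x3 + 0.19x4 + 0.19x5 + 0.29x6 ≤ 0.7   (sulfur)
  x1, x2, x3, x4, x5, x6 ≥ 0.
The optimal basis is {ferrochrome, ferromanganese}; silicomanganese, scrap grade B, stainless scrap, steel scrap drop out. Binding constraints: carbon and chromium.
That vertex is x1 = 0.8479, x4 = 0.4012.
Cost = 3.12·0.8479 + 1.46·0.4012 = 3.2312.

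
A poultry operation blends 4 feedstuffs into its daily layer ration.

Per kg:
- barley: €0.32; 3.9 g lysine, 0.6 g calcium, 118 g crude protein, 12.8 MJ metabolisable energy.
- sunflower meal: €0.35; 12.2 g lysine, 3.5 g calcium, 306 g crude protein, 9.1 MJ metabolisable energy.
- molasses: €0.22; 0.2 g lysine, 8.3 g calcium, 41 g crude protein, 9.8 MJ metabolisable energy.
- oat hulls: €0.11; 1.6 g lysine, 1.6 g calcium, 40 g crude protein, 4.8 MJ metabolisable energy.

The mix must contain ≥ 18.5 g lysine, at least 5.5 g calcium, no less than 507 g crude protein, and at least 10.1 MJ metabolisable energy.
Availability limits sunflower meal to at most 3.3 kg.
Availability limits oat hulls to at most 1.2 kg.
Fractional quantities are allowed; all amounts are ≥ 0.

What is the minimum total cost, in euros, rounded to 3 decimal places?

€0.580

Let x1 = kg of barley, x2 = kg of sunflower meal, x3 = kg of molasses, x4 = kg of oat hulls.
min 0.32x1 + 0.35x2 + 0.22x3 + 0.11x4 subject to:
  3.9x1 + 12.2x2 + 0.2x3 + 1.6x4 ≥ 18.5   (lysine)
  0.6x1 + 3.5x2 + 8.3x3 + 1.6x4 ≥ 5.5   (calcium)
  118x1 + 306x2 + 41x3 + 40x4 ≥ 507   (crude protein)
  12.8x1 + 9.1x2 + 9.8x3 + 4.8x4 ≥ 10.1   (metabolisable energy)
  x2 ≤ 3.3
  x4 ≤ 1.2
  x1, x2, x3, x4 ≥ 0.
The minimum-cost mix takes nothing from barley, molasses, oat hulls — only sunflower meal. There the crude protein constraint is tight.
Optimal quantities: sunflower meal = 1.657 kg.
Objective = 0.35·1.657 = 0.57995.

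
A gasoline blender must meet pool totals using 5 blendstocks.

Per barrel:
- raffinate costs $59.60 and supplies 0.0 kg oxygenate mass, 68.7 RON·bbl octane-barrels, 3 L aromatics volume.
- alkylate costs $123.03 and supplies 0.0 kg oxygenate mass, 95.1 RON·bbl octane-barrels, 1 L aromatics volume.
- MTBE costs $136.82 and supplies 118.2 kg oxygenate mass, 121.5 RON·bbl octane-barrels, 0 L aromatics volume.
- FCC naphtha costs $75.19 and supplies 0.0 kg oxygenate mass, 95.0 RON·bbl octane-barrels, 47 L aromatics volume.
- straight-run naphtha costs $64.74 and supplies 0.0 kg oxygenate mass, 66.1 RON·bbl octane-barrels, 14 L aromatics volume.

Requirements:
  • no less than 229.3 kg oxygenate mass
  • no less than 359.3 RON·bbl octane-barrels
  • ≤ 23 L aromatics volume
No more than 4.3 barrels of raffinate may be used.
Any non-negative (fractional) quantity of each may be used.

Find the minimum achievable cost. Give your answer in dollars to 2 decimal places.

$369.68

Treat it as an LP. Let x1 = barrels of raffinate, x2 = barrels of alkylate, x3 = barrels of MTBE, x4 = barrels of FCC naphtha, x5 = barrels of straight-run naphtha.
min 59.6x1 + 123.03x2 + 136.82x3 + 75.19x4 + 64.74x5 s.t.:
  118.2x3 ≥ 229.3   (oxygenate mass)
  68.7x1 + 95.1x2 + 121.5x3 + 95x4 + 66.1x5 ≥ 359.3   (octane-barrels)
  3x1 + 1x2 + 47x4 + 14x5 ≤ 23   (aromatics volume)
  x1 ≤ 4.3
  x1, x2, x3, x4, x5 ≥ 0.
The optimal basis is {raffinate, MTBE, FCC naphtha}; alkylate, straight-run naphtha drop out. The oxygenate mass, octane-barrels, aromatics volume requirements are met with equality.
Optimal quantities: raffinate = 1.2311 barrels, MTBE = 1.9399 barrels, FCC naphtha = 0.41078 barrels.
Cost = 59.6·1.2311 + 136.82·1.9399 + 75.19·0.41078 = 369.6772.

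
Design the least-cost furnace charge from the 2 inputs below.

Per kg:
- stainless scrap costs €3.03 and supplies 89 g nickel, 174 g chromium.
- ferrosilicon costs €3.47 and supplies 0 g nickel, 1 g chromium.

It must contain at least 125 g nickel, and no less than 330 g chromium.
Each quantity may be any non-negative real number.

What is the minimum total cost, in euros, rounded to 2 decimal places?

€5.75

Set it up as a linear program. Let x1 = kg of stainless scrap, x2 = kg of ferrosilicon.
min 3.03x1 + 3.47x2 s.t.:
  89x1 ≥ 125   (nickel)
  174x1 + 1x2 ≥ 330   (chromium)
  x1, x2 ≥ 0.
The minimum-cost mix takes nothing from ferrosilicon — only stainless scrap. The chromium requirement is met with equality.
Solving gives x1 = 1.897.
Hence cost = 3.03·1.897 = €5.7479.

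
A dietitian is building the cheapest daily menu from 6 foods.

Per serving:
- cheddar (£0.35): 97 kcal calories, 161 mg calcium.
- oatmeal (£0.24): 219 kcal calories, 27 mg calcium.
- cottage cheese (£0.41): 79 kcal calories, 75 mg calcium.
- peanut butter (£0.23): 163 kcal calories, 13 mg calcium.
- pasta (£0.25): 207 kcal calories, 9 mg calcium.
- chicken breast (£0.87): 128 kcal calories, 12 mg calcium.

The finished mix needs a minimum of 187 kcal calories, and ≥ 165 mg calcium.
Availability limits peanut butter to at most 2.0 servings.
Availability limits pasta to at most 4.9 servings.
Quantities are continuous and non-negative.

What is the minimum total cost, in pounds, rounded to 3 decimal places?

Let x1 = servings of cheddar, x2 = servings of oatmeal, x3 = servings of cottage cheese, x4 = servings of peanut butter, x5 = servings of pasta, x6 = servings of chicken breast.
Minimize 0.35x1 + 0.24x2 + 0.41x3 + 0.23x4 + 0.25x5 + 0.87x6 s.t.:
  97x1 + 219x2 + 79x3 + 163x4 + 207x5 + 128x6 ≥ 187   (calories)
  161x1 + 27x2 + 75x3 + 13x4 + 9x5 + 12x6 ≥ 165   (calcium)
  x4 ≤ 2
  x5 ≤ 4.9
  x1, x2, x3, x4, x5, x6 ≥ 0.
The cheapest feasible vertex uses only cheddar, oatmeal; cottage cheese, peanut butter, pasta, chicken breast are not used. The calories and calcium requirements are met with equality.
So cheddar = 0.9524 servings, oatmeal = 0.432 servings.
Total cost: 0.35·0.9524 + 0.24·0.432 = 0.43702.

£0.437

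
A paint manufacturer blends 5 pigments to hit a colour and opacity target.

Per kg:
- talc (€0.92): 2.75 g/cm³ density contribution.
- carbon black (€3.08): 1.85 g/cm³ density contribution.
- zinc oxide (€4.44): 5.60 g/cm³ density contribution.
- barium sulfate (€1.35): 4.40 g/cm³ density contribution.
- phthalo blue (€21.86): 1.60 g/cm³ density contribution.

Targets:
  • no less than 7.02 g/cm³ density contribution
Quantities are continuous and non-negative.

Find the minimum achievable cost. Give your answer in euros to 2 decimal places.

This is a linear program. Let x1 = kg of talc, x2 = kg of carbon black, x3 = kg of zinc oxide, x4 = kg of barium sulfate, x5 = kg of phthalo blue.
Minimize 0.92x1 + 3.08x2 + 4.44x3 + 1.35x4 + 21.86x5 s.t.:
  2.75x1 + 1.85x2 + 5.6x3 + 4.4x4 + 1.6x5 ≥ 7.02   (density contribution)
  x1, x2, x3, x4, x5 ≥ 0.
The minimum-cost mix takes nothing from talc, carbon black, zinc oxide, phthalo blue — only barium sulfate. Binding constraint: density contribution.
Optimal quantities: barium sulfate = 1.595 kg.
Hence cost = 1.35·1.595 = €2.1533.

€2.15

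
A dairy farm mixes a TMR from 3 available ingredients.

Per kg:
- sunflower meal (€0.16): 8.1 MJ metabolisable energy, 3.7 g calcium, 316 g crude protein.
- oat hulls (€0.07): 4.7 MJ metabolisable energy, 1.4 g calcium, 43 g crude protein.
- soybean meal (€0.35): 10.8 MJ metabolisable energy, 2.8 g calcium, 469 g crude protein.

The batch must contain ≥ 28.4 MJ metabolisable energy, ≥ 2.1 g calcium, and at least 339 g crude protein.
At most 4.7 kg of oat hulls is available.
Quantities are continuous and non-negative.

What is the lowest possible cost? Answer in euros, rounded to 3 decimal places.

€0.454

Treat it as an LP. Let x1 = kg of sunflower meal, x2 = kg of oat hulls, x3 = kg of soybean meal.
Minimise 0.16x1 + 0.07x2 + 0.35x3 with:
  8.1x1 + 4.7x2 + 10.8x3 ≥ 28.4   (metabolisable energy)
  3.7x1 + 1.4x2 + 2.8x3 ≥ 2.1   (calcium)
  316x1 + 43x2 + 469x3 ≥ 339   (crude protein)
  x2 ≤ 4.7
  x1, x2, x3 ≥ 0.
The minimum-cost mix takes nothing from soybean meal — only sunflower meal, oat hulls. The metabolisable energy and the oat hulls cap requirements are met with equality.
That vertex is x1 = 0.779, x2 = 4.7.
Objective = 0.16·0.779 + 0.07·4.7 = 0.45364.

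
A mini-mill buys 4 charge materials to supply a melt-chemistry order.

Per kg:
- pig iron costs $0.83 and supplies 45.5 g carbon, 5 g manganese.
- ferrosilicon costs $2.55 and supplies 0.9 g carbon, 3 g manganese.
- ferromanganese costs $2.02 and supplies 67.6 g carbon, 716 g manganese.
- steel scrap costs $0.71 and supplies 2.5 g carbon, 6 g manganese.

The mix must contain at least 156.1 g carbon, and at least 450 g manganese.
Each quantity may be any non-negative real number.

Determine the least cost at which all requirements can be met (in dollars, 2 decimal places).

Treat it as an LP. Let x1 = kg of pig iron, x2 = kg of ferrosilicon, x3 = kg of ferromanganese, x4 = kg of steel scrap.
Minimize 0.83x1 + 2.55x2 + 2.02x3 + 0.71x4 with:
  45.5x1 + 0.9x2 + 67.6x3 + 2.5x4 ≥ 156.1   (carbon)
  5x1 + 3x2 + 716x3 + 6x4 ≥ 450   (manganese)
  x1, x2, x3, x4 ≥ 0.
At the optimum only pig iron, ferromanganese are positive (ferrosilicon, steel scrap = 0). There the carbon and manganese constraints are tight.
That vertex is x1 = 2.523, x3 = 0.6109.
Total cost: 0.83·2.523 + 2.02·0.6109 = 3.3281.

$3.33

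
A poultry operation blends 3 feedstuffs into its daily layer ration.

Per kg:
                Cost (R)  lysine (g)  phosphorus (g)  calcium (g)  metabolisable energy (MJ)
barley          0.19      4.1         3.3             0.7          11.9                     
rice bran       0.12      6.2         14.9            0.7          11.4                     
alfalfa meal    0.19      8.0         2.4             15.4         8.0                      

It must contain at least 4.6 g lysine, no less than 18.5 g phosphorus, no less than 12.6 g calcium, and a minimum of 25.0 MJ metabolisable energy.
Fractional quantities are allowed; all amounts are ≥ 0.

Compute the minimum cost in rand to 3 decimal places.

R0.342

Treat it as an LP. Let x1 = kg of barley, x2 = kg of rice bran, x3 = kg of alfalfa meal.
Minimize 0.19x1 + 0.12x2 + 0.19x3 s.t.:
  4.1x1 + 6.2x2 + 8x3 ≥ 4.6   (lysine)
  3.3x1 + 14.9x2 + 2.4x3 ≥ 18.5   (phosphorus)
  0.7x1 + 0.7x2 + 15.4x3 ≥ 12.6   (calcium)
  11.9x1 + 11.4x2 + 8x3 ≥ 25   (metabolisable energy)
  x1, x2, x3 ≥ 0.
The cheapest feasible vertex uses only rice bran, alfalfa meal; barley is not used. There the calcium and metabolisable energy constraints are tight.
So rice bran = 1.672 kg, alfalfa meal = 0.7422 kg.
Objective = 0.12·1.672 + 0.19·0.7422 = 0.34166.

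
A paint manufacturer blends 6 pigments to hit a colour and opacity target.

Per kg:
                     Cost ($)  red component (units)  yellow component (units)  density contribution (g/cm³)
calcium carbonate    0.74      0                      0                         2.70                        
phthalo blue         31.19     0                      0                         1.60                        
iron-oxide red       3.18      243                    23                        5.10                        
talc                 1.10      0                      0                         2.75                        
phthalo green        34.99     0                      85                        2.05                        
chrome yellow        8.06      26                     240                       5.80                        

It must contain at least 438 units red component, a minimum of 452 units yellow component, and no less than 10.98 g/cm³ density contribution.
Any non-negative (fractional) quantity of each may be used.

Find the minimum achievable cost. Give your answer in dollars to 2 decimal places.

Let x1 = kg of calcium carbonate, x2 = kg of phthalo blue, x3 = kg of iron-oxide red, x4 = kg of talc, x5 = kg of phthalo green, x6 = kg of chrome yellow.
Minimise 0.74x1 + 31.19x2 + 3.18x3 + 1.1x4 + 34.99x5 + 8.06x6 subject to:
  243x3 + 26x6 ≥ 438   (red component)
  23x3 + 85x5 + 240x6 ≥ 452   (yellow component)
  2.7x1 + 1.6x2 + 5.1x3 + 2.75x4 + 2.05x5 + 5.8x6 ≥ 10.98   (density contribution)
  x1, x2, x3, x4, x5, x6 ≥ 0.
At the optimum only iron-oxide red, chrome yellow are positive (calcium carbonate, phthalo blue, talc, phthalo green = 0). Binding constraints: red component and yellow component.
That vertex is x3 = 1.618, x6 = 1.728.
Total cost: 3.18·1.618 + 8.06·1.728 = 19.0729.

$19.07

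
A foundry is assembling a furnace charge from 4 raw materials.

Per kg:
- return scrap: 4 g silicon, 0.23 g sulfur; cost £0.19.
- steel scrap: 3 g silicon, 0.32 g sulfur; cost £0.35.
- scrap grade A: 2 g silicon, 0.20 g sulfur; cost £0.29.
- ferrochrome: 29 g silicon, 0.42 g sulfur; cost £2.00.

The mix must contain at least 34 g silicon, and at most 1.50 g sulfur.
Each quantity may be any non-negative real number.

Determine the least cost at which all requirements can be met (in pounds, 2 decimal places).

£1.84

Set it up as a linear program. Let x1 = kg of return scrap, x2 = kg of steel scrap, x3 = kg of scrap grade A, x4 = kg of ferrochrome.
min 0.19x1 + 0.35x2 + 0.29x3 + 2x4 s.t.:
  4x1 + 3x2 + 2x3 + 29x4 ≥ 34   (silicon)
  0.23x1 + 0.32x2 + 0.2x3 + 0.42x4 ≤ 1.5   (sulfur)
  x1, x2, x3, x4 ≥ 0.
At the optimum only return scrap, ferrochrome are positive (steel scrap, scrap grade A = 0). The silicon and sulfur requirements are met with equality.
That vertex is x1 = 5.856, x4 = 0.3647.
Cost = 0.19·5.856 + 2·0.3647 = 1.8420.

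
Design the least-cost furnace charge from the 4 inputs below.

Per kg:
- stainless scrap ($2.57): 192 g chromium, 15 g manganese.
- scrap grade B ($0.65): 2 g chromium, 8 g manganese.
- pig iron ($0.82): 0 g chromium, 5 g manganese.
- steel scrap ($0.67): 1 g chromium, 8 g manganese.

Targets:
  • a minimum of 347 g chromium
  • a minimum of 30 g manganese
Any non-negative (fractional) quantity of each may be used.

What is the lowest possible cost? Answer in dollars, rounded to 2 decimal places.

This is a linear program. Let x1 = kg of stainless scrap, x2 = kg of scrap grade B, x3 = kg of pig iron, x4 = kg of steel scrap.
Minimise 2.57x1 + 0.65x2 + 0.82x3 + 0.67x4 s.t.:
  192x1 + 2x2 + 1x4 ≥ 347   (chromium)
  15x1 + 8x2 + 5x3 + 8x4 ≥ 30   (manganese)
  x1, x2, x3, x4 ≥ 0.
The cheapest feasible vertex uses only stainless scrap, scrap grade B; pig iron, steel scrap are not used. There the chromium and manganese constraints are tight.
So stainless scrap = 1.803 kg, scrap grade B = 0.3685 kg.
Objective = 2.57·1.803 + 0.65·0.3685 = 4.8732.

$4.87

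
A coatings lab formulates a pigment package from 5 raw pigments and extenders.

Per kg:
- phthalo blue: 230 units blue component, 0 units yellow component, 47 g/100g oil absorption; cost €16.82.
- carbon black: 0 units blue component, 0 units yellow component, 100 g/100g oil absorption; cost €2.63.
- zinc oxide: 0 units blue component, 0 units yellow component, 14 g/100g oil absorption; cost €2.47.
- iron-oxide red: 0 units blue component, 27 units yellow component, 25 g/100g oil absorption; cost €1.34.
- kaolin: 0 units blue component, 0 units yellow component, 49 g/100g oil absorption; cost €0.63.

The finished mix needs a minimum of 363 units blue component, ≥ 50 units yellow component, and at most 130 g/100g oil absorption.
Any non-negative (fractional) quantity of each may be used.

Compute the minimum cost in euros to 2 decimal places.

€29.03

Let x1 = kg of phthalo blue, x2 = kg of carbon black, x3 = kg of zinc oxide, x4 = kg of iron-oxide red, x5 = kg of kaolin.
Minimize 16.82x1 + 2.63x2 + 2.47x3 + 1.34x4 + 0.63x5 s.t.:
  230x1 ≥ 363   (blue component)
  27x4 ≥ 50   (yellow component)
  47x1 + 100x2 + 14x3 + 25x4 + 49x5 ≤ 130   (oil absorption)
  x1, x2, x3, x4, x5 ≥ 0.
The minimum-cost mix takes nothing from carbon black, zinc oxide, kaolin — only phthalo blue, iron-oxide red. There the blue component and yellow component constraints are tight.
So phthalo blue = 1.5783 kg, iron-oxide red = 1.8519 kg.
Objective = 16.82·1.5783 + 1.34·1.8519 = 29.0286.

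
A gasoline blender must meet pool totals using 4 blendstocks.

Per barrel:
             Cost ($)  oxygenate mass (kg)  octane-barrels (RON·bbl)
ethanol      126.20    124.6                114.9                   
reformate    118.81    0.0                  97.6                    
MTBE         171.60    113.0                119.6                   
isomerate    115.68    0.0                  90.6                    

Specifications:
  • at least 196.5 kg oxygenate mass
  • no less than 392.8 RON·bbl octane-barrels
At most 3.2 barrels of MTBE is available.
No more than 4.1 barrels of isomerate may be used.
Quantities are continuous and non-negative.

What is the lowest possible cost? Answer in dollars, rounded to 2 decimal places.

Let x1 = barrels of ethanol, x2 = barrels of reformate, x3 = barrels of MTBE, x4 = barrels of isomerate.
Minimise 126.2x1 + 118.81x2 + 171.6x3 + 115.68x4 with:
  124.6x1 + 113x3 ≥ 196.5   (oxygenate mass)
  114.9x1 + 97.6x2 + 119.6x3 + 90.6x4 ≥ 392.8   (octane-barrels)
  x3 ≤ 3.2
  x4 ≤ 4.1
  x1, x2, x3, x4 ≥ 0.
The cheapest feasible vertex uses only ethanol; reformate, MTBE, isomerate are not used. The octane-barrels requirement is met with equality.
That vertex is x1 = 3.4186.
Cost = 126.2·3.4186 = 431.4273.

$431.43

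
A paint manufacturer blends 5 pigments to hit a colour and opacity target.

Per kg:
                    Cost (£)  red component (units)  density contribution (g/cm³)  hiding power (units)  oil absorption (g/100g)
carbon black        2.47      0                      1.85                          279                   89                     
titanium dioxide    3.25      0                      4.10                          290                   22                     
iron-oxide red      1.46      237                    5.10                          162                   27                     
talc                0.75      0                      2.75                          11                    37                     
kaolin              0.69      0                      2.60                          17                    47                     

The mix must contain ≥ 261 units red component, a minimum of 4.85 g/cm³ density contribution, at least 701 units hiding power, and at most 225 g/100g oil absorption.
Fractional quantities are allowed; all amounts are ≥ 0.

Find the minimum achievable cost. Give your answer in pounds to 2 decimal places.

£6.23

Treat it as an LP. Let x1 = kg of carbon black, x2 = kg of titanium dioxide, x3 = kg of iron-oxide red, x4 = kg of talc, x5 = kg of kaolin.
min 2.47x1 + 3.25x2 + 1.46x3 + 0.75x4 + 0.69x5 s.t.:
  237x3 ≥ 261   (red component)
  1.85x1 + 4.1x2 + 5.1x3 + 2.75x4 + 2.6x5 ≥ 4.85   (density contribution)
  279x1 + 290x2 + 162x3 + 11x4 + 17x5 ≥ 701   (hiding power)
  89x1 + 22x2 + 27x3 + 37x4 + 47x5 ≤ 225   (oil absorption)
  x1, x2, x3, x4, x5 ≥ 0.
The minimum-cost mix takes nothing from titanium dioxide, talc, kaolin — only carbon black, iron-oxide red. The red component and hiding power requirements are met with equality.
Solving gives x1 = 1.873, x3 = 1.101.
Total cost: 2.47·1.873 + 1.46·1.101 = 6.2338.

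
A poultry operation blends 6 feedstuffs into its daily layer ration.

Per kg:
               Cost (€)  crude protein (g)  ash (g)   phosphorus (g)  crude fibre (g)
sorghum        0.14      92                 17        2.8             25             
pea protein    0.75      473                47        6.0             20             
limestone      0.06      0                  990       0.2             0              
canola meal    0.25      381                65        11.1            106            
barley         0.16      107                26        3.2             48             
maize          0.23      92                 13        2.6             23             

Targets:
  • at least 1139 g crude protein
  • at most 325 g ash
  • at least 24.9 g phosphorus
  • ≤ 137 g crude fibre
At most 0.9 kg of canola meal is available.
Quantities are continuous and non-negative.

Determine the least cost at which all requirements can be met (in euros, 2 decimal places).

€2.22

Let x1 = kg of sorghum, x2 = kg of pea protein, x3 = kg of limestone, x4 = kg of canola meal, x5 = kg of barley, x6 = kg of maize.
Minimise 0.14x1 + 0.75x2 + 0.06x3 + 0.25x4 + 0.16x5 + 0.23x6 with:
  92x1 + 473x2 + 381x4 + 107x5 + 92x6 ≥ 1139   (crude protein)
  17x1 + 47x2 + 990x3 + 65x4 + 26x5 + 13x6 ≤ 325   (ash)
  2.8x1 + 6x2 + 0.2x3 + 11.1x4 + 3.2x5 + 2.6x6 ≥ 24.9   (phosphorus)
  25x1 + 20x2 + 106x4 + 48x5 + 23x6 ≤ 137   (crude fibre)
  x4 ≤ 0.9
  x1, x2, x3, x4, x5, x6 ≥ 0.
The minimum-cost mix takes nothing from sorghum, limestone, barley, maize — only pea protein, canola meal. The phosphorus and crude fibre requirements are met with equality.
Optimal quantities: pea protein = 2.702 kg, canola meal = 0.7826 kg.
Objective = 0.75·2.702 + 0.25·0.7826 = 2.2222.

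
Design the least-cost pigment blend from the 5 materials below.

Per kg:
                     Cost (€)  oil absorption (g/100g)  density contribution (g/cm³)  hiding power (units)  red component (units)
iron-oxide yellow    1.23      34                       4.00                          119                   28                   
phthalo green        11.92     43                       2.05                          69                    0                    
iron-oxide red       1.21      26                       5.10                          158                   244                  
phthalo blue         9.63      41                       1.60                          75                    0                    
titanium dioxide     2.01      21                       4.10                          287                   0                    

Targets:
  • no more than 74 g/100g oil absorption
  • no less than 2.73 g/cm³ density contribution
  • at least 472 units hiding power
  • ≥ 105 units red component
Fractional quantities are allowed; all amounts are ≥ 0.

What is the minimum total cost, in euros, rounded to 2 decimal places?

Set it up as a linear program. Let x1 = kg of iron-oxide yellow, x2 = kg of phthalo green, x3 = kg of iron-oxide red, x4 = kg of phthalo blue, x5 = kg of titanium dioxide.
min 1.23x1 + 11.92x2 + 1.21x3 + 9.63x4 + 2.01x5 s.t.:
  34x1 + 43x2 + 26x3 + 41x4 + 21x5 ≤ 74   (oil absorption)
  4x1 + 2.05x2 + 5.1x3 + 1.6x4 + 4.1x5 ≥ 2.73   (density contribution)
  119x1 + 69x2 + 158x3 + 75x4 + 287x5 ≥ 472   (hiding power)
  28x1 + 244x3 ≥ 105   (red component)
  x1, x2, x3, x4, x5 ≥ 0.
At the optimum only iron-oxide red, titanium dioxide are positive (iron-oxide yellow, phthalo green, phthalo blue = 0). There the hiding power and red component constraints are tight.
That vertex is x3 = 0.4303, x5 = 1.408.
Objective = 1.21·0.4303 + 2.01·1.408 = 3.3507.

€3.35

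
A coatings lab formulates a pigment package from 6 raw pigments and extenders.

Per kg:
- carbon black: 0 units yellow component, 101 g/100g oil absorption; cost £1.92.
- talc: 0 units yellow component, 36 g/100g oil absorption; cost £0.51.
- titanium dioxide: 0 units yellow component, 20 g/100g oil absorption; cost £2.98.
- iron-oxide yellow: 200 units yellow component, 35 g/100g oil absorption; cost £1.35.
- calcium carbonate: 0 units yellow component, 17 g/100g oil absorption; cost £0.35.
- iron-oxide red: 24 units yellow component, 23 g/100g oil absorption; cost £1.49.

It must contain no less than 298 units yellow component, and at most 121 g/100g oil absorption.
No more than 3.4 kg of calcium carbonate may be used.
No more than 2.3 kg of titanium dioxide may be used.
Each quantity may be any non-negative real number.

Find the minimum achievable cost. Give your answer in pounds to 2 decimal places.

Let x1 = kg of carbon black, x2 = kg of talc, x3 = kg of titanium dioxide, x4 = kg of iron-oxide yellow, x5 = kg of calcium carbonate, x6 = kg of iron-oxide red.
Minimise 1.92x1 + 0.51x2 + 2.98x3 + 1.35x4 + 0.35x5 + 1.49x6 subject to:
  200x4 + 24x6 ≥ 298   (yellow component)
  101x1 + 36x2 + 20x3 + 35x4 + 17x5 + 23x6 ≤ 121   (oil absorption)
  x5 ≤ 3.4
  x3 ≤ 2.3
  x1, x2, x3, x4, x5, x6 ≥ 0.
The minimum-cost mix takes nothing from carbon black, talc, titanium dioxide, calcium carbonate, iron-oxide red — only iron-oxide yellow. The yellow component requirement is met with equality.
Solving gives x4 = 1.49.
Hence cost = 1.35·1.49 = £2.0115.

£2.01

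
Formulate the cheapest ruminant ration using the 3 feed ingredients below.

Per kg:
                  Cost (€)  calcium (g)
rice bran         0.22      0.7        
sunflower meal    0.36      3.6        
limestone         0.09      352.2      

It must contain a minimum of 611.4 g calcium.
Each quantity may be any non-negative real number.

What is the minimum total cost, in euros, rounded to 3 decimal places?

€0.156

Let x1 = kg of rice bran, x2 = kg of sunflower meal, x3 = kg of limestone.
min 0.22x1 + 0.36x2 + 0.09x3 subject to:
  0.7x1 + 3.6x2 + 352.2x3 ≥ 611.4   (calcium)
  x1, x2, x3 ≥ 0.
The minimum-cost mix takes nothing from rice bran, sunflower meal — only limestone. The calcium requirement is met with equality.
Solving gives x3 = 1.736.
Total cost: 0.09·1.736 = 0.15624.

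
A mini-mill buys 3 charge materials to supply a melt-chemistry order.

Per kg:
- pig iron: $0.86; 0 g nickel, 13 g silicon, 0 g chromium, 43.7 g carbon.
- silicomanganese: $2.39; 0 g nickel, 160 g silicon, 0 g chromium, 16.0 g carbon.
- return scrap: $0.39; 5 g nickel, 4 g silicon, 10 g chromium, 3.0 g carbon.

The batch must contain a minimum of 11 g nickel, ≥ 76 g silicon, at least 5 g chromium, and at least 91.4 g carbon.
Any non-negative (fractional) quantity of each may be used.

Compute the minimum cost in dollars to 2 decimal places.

Treat it as an LP. Let x1 = kg of pig iron, x2 = kg of silicomanganese, x3 = kg of return scrap.
Minimize 0.86x1 + 2.39x2 + 0.39x3 s.t.:
  5x3 ≥ 11   (nickel)
  13x1 + 160x2 + 4x3 ≥ 76   (silicon)
  10x3 ≥ 5   (chromium)
  43.7x1 + 16x2 + 3x3 ≥ 91.4   (carbon)
  x1, x2, x3 ≥ 0.
All 3 inputs are positive at the optimum. There the nickel, silicon, carbon constraints are tight.
Optimal quantities: pig iron = 1.842 kg, silicomanganese = 0.2704 kg, return scrap = 2.2 kg.
Hence cost = 0.86·1.842 + 2.39·0.2704 + 0.39·2.2 = $3.0884.

$3.09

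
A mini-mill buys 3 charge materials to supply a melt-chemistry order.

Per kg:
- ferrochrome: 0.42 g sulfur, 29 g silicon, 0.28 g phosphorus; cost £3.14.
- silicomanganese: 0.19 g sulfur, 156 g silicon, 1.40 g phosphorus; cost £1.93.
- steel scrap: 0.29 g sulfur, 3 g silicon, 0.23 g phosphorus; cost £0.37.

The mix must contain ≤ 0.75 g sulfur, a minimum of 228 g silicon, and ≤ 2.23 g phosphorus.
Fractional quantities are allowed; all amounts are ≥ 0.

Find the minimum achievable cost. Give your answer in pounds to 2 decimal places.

Set it up as a linear program. Let x1 = kg of ferrochrome, x2 = kg of silicomanganese, x3 = kg of steel scrap.
min 3.14x1 + 1.93x2 + 0.37x3 with:
  0.42x1 + 0.19x2 + 0.29x3 ≤ 0.75   (sulfur)
  29x1 + 156x2 + 3x3 ≥ 228   (silicon)
  0.28x1 + 1.4x2 + 0.23x3 ≤ 2.23   (phosphorus)
  x1, x2, x3 ≥ 0.
The optimal basis is {silicomanganese}; ferrochrome, steel scrap drop out. The silicon requirement is met with equality.
So silicomanganese = 1.462 kg.
Objective = 1.93·1.462 = 2.8217.

£2.82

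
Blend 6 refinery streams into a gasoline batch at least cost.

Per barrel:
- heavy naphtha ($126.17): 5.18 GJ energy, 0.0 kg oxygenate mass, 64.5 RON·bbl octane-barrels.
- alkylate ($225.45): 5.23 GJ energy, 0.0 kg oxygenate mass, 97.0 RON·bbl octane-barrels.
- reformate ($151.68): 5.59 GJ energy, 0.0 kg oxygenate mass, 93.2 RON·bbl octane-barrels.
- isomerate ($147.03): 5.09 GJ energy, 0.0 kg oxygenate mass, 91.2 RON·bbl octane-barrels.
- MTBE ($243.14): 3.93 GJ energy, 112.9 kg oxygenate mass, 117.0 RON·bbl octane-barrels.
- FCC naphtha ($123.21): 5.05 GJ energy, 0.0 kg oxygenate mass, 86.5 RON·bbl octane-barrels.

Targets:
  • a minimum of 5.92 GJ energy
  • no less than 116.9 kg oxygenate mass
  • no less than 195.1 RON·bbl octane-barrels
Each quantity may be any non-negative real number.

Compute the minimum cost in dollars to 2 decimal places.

$357.09

Let x1 = barrels of heavy naphtha, x2 = barrels of alkylate, x3 = barrels of reformate, x4 = barrels of isomerate, x5 = barrels of MTBE, x6 = barrels of FCC naphtha.
Minimize 126.17x1 + 225.45x2 + 151.68x3 + 147.03x4 + 243.14x5 + 123.21x6 with:
  5.18x1 + 5.23x2 + 5.59x3 + 5.09x4 + 3.93x5 + 5.05x6 ≥ 5.92   (energy)
  112.9x5 ≥ 116.9   (oxygenate mass)
  64.5x1 + 97x2 + 93.2x3 + 91.2x4 + 117x5 + 86.5x6 ≥ 195.1   (octane-barrels)
  x1, x2, x3, x4, x5, x6 ≥ 0.
The optimal basis is {MTBE, FCC naphtha}; heavy naphtha, alkylate, reformate, isomerate drop out. There the oxygenate mass and octane-barrels constraints are tight.
Optimal quantities: MTBE = 1.0354 barrels, FCC naphtha = 0.85497 barrels.
Objective = 243.14·1.0354 + 123.21·0.85497 = 357.0880.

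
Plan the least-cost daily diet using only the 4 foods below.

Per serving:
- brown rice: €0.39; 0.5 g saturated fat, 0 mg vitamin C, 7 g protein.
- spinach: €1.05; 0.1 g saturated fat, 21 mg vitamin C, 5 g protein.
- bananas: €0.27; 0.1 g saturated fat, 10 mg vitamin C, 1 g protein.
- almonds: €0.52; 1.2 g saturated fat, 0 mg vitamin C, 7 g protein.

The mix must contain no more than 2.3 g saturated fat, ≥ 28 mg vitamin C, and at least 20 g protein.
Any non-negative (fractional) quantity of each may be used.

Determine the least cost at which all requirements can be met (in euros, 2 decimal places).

Set it up as a linear program. Let x1 = servings of brown rice, x2 = servings of spinach, x3 = servings of bananas, x4 = servings of almonds.
Minimise 0.39x1 + 1.05x2 + 0.27x3 + 0.52x4 subject to:
  0.5x1 + 0.1x2 + 0.1x3 + 1.2x4 ≤ 2.3   (saturated fat)
  21x2 + 10x3 ≥ 28   (vitamin C)
  7x1 + 5x2 + 1x3 + 7x4 ≥ 20   (protein)
  x1, x2, x3, x4 ≥ 0.
The minimum-cost mix takes nothing from spinach, almonds — only brown rice, bananas. Binding constraints: vitamin C and protein.
Optimal quantities: brown rice = 2.457 servings, bananas = 2.8 servings.
Hence cost = 0.39·2.457 + 0.27·2.8 = €1.7142.

€1.71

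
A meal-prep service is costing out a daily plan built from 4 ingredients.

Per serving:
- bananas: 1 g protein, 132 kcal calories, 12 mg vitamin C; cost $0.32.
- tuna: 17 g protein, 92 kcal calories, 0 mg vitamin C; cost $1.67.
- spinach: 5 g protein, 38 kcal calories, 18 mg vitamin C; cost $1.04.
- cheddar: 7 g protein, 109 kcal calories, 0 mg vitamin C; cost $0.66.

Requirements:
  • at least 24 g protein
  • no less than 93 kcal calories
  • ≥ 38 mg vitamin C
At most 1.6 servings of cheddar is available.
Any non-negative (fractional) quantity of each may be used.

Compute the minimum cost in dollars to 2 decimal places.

$3.02

Let x1 = servings of bananas, x2 = servings of tuna, x3 = servings of spinach, x4 = servings of cheddar.
Minimise 0.32x1 + 1.67x2 + 1.04x3 + 0.66x4 with:
  1x1 + 17x2 + 5x3 + 7x4 ≥ 24   (protein)
  132x1 + 92x2 + 38x3 + 109x4 ≥ 93   (calories)
  12x1 + 18x3 ≥ 38   (vitamin C)
  x4 ≤ 1.6
  x1, x2, x3, x4 ≥ 0.
The minimum-cost mix takes nothing from spinach — only bananas, tuna, cheddar. The protein, vitamin C, the cheddar cap requirements are met with equality.
So bananas = 3.167 servings, tuna = 0.5667 servings, cheddar = 1.6 servings.
Hence cost = 0.32·3.167 + 1.67·0.5667 + 0.66·1.6 = $3.0158.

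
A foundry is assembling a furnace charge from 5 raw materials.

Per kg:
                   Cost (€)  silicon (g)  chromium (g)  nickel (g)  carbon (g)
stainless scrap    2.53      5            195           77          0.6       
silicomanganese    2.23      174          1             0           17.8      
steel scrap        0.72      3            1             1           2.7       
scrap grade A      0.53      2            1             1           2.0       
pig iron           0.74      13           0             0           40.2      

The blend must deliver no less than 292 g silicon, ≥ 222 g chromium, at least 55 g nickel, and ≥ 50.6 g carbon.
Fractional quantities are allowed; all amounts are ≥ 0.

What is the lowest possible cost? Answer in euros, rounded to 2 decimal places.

€6.83

This is a linear program. Let x1 = kg of stainless scrap, x2 = kg of silicomanganese, x3 = kg of steel scrap, x4 = kg of scrap grade A, x5 = kg of pig iron.
Minimize 2.53x1 + 2.23x2 + 0.72x3 + 0.53x4 + 0.74x5 with:
  5x1 + 174x2 + 3x3 + 2x4 + 13x5 ≥ 292   (silicon)
  195x1 + 1x2 + 1x3 + 1x4 ≥ 222   (chromium)
  77x1 + 1x3 + 1x4 ≥ 55   (nickel)
  0.6x1 + 17.8x2 + 2.7x3 + 2x4 + 40.2x5 ≥ 50.6   (carbon)
  x1, x2, x3, x4, x5 ≥ 0.
The cheapest feasible vertex uses only stainless scrap, silicomanganese, pig iron; steel scrap, scrap grade A are not used. The silicon, chromium, carbon requirements are met with equality.
Optimal quantities: stainless scrap = 1.13 kg, silicomanganese = 1.606 kg, pig iron = 0.5307 kg.
Cost = 2.53·1.13 + 2.23·1.606 + 0.74·0.5307 = 6.8330.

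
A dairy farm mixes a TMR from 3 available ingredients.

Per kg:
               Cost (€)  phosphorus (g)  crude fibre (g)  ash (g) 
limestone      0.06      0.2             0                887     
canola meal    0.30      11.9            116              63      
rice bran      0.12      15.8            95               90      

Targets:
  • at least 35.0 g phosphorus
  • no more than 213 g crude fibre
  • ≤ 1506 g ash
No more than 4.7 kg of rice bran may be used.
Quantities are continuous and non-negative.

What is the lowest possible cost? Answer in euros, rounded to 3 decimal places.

Let x1 = kg of limestone, x2 = kg of canola meal, x3 = kg of rice bran.
Minimise 0.06x1 + 0.3x2 + 0.12x3 with:
  0.2x1 + 11.9x2 + 15.8x3 ≥ 35   (phosphorus)
  116x2 + 95x3 ≤ 213   (crude fibre)
  887x1 + 63x2 + 90x3 ≤ 1506   (ash)
  x3 ≤ 4.7
  x1, x2, x3 ≥ 0.
The optimal basis is {rice bran}; limestone, canola meal drop out. There the phosphorus constraint is tight.
Optimal quantities: rice bran = 2.215 kg.
Objective = 0.12·2.215 = 0.26580.

€0.266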